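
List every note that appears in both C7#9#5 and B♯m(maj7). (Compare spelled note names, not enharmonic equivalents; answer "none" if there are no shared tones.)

C7#9#5 = C, E, G#, Bb, D#.
B♯m(maj7) = B#, D#, F##, A##.
Shared: D#.

D#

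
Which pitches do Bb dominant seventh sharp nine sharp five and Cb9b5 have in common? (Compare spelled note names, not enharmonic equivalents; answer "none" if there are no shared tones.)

none

Bb dominant seventh sharp nine sharp five: B♭ D F♯ A♭ C♯
Cb9b5: C♭ E♭ G𝄫 B𝄫 D♭
Common to both → none.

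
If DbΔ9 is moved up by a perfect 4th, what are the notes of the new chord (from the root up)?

Gb  Bb  Db  F  Ab

Db up a perfect 4th → Gb. New chord: Gb major ninth.
- root: Gb
- major 3rd: Bb
- perfect 5th: Db
- major 7th: F
- major 9th: Ab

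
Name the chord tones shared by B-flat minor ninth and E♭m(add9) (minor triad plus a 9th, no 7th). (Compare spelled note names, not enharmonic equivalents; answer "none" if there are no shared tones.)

B-flat minor ninth: B♭ D♭ F A♭ C
E♭m(add9): E♭ G♭ B♭ F
Common to both → B♭, F.

B♭, F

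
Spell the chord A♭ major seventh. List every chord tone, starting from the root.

Ab, C, Eb, G

A♭ major seventh: major seventh on Ab.
- root: Ab
- major 3rd: C
- perfect 5th: Eb
- major 7th: G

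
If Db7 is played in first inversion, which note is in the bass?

F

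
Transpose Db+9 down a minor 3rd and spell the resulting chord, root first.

A minor 3rd down from Db is Bb, so the new chord is Bb dominant ninth sharp five.
Bb — root
D — major 3rd
F# — augmented 5th
Ab — minor 7th
C — major 9th

Bb D F# Ab C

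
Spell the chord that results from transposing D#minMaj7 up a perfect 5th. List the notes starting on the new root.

A♯, C♯, E♯, G𝄪

A perfect 5th up from D♯ is A♯, so the new chord is A♯ minor-major seventh.
A♯ — root
C♯ — minor 3rd
E♯ — perfect 5th
G𝄪 — major 7th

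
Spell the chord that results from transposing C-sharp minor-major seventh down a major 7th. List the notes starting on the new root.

D, F, A, C#

A major 7th down from C# is D, so the new chord is D minor-major seventh.
Root: D
Minor 3rd (3rd): F
Perfect 5th (5th): A
Major 7th (7th): C#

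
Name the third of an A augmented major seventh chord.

C#

Root of A augmented major seventh = A. The 3rd is a major 3rd: A up a major 3rd → C#.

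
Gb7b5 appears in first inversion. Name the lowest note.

Gb7b5 = Gb–Bb–Dbb–Fb. First inversion → third in the bass = Bb.

Bb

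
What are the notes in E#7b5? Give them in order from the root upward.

Root E#, quality dominant seventh flat five:
root → E#
3rd (major 3rd) → G##
5th (diminished 5th) → B
7th (minor 7th) → D#

E#  G##  B  D#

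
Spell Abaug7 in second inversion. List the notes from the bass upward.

In root position, Abaug7 is Ab–C–E–Gb.
Second inversion puts the fifth (E) in the bass.

E Gb Ab C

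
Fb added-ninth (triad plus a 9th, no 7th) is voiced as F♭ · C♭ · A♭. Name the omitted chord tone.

G♭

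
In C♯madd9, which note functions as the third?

E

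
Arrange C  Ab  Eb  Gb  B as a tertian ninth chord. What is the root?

Stacking in thirds gives Ab – C – Eb – Gb – B, so Ab is the root — Ab dominant seventh sharp nine.

Ab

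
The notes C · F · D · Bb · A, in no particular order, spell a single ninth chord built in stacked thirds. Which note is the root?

Arranged so that each adjacent pair is a third by letter name: Bb – D – F – A – C.
The bottom of that stack, Bb, is the root (this is Bb major ninth).

Bb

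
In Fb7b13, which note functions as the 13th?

Dbb

Root of Fb7b13 = Fb. The 13th is a minor 13th: Fb up a minor 13th → Dbb.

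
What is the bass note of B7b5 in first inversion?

D♯

B7b5 in root position is B–D♯–F–A.
First inversion places the third in the bass, which is D♯.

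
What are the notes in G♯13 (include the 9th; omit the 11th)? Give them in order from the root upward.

G♯13: dominant thirteenth on G#.
Root: G#
Major 3rd (3rd): B#
Perfect 5th (5th): D#
Minor 7th (7th): F#
Major 9th (9th): A#
Major 13th (13th): E#

G# – B# – D# – F# – A# – E#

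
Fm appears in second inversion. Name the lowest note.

Fm in root position is F–Ab–C.
Second inversion places the fifth in the bass, which is C.

C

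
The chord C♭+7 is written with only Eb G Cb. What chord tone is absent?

Bbb

The full C♭+7 chord is Cb, Eb, G, Bbb.
Comparing with the voicing, the minor 7th (7th) — Bbb — is absent.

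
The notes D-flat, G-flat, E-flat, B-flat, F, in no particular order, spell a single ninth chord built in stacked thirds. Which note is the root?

E-flat

Stacking in thirds gives E-flat – G-flat – B-flat – D-flat – F, so E-flat is the root — E-flat minor ninth.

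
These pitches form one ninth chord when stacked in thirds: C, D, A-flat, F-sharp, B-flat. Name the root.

B-flat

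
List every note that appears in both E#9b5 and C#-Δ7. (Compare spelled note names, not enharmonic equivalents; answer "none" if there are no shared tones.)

none

E#9b5: E# G## B D# F##
C#-Δ7: C# E G# B#
Common to both → none.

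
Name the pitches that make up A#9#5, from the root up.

A#9#5: dominant ninth sharp five on A#.
root → A#
3rd (major 3rd) → C##
5th (augmented 5th) → E##
7th (minor 7th) → G#
9th (major 9th) → B#

A#  C##  E##  G#  B#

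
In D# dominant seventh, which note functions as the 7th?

C#

D# dominant seventh is built on D#; its 7th is a minor 7th above the root.
A seventh above D uses the letter C, and the minor 7th above D# is C#.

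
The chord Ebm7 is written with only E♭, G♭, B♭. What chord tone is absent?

D♭

Ebm7 = E♭, G♭, B♭, D♭. The voicing lacks the 7th (minor 7th), D♭.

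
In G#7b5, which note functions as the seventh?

Root of G#7b5 = G#. The 7th is a minor 7th: G# up a minor 7th → F#.

F#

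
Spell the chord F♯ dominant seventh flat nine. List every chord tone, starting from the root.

F♯ dominant seventh flat nine: dominant seventh flat nine on F#.
- root: F#
- major 3rd: A#
- perfect 5th: C#
- minor 7th: E
- minor 9th: G

F#, A#, C#, E, G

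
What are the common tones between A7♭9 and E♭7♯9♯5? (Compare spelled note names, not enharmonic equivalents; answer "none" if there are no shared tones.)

A7♭9: A C♯ E G B♭
E♭7♯9♯5: E♭ G B D♭ F♯
Common to both → G.

G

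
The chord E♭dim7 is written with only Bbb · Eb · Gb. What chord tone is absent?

E♭dim7 = Eb, Gb, Bbb, Dbb. The voicing lacks the 7th (diminished 7th), Dbb.

Dbb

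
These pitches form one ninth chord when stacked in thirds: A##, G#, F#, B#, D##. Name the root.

Stacking in thirds gives G# – B# – D## – F# – A##, so G# is the root — G# dominant seventh sharp nine sharp five.

G#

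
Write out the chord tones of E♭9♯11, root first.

E♭, G, B♭, D♭, F, A

E♭9♯11 is a dominant ninth sharp eleven built on E♭.
root → E♭
3rd (major 3rd) → G
5th (perfect 5th) → B♭
7th (minor 7th) → D♭
9th (major 9th) → F
11th (augmented 11th) → A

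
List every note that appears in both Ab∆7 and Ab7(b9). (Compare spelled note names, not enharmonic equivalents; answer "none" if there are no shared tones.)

Ab∆7 = Ab, C, Eb, G.
Ab7(b9) = Ab, C, Eb, Gb, Bbb.
Shared: Ab, C, Eb.

Ab  C  Eb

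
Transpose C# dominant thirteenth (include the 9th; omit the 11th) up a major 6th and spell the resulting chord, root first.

A-sharp, C-double-sharp, E-sharp, G-sharp, B-sharp, F-double-sharp

Transposed root: C-sharp → A-sharp (major 6th up). So we spell A-sharp dominant thirteenth:
- root: A-sharp
- major 3rd: C-double-sharp
- perfect 5th: E-sharp
- minor 7th: G-sharp
- major 9th: B-sharp
- major 13th: F-double-sharp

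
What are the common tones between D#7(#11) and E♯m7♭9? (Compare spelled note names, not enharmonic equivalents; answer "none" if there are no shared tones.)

D#

D#7(#11) = D#, F##, A#, C#, G##.
E♯m7♭9 = E#, G#, B#, D#, F#.
Shared: D#.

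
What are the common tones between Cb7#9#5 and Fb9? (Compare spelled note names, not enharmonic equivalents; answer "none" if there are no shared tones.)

Cb7#9#5 = Cb, Eb, G, Bbb, D.
Fb9 = Fb, Ab, Cb, Ebb, Gb.
Shared: Cb.

Cb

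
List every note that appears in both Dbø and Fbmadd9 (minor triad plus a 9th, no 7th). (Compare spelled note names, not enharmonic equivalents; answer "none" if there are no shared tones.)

F♭, A𝄫, C♭

Dbø = D♭, F♭, A𝄫, C♭.
Fbmadd9 = F♭, A𝄫, C♭, G♭.
Shared: F♭, A𝄫, C♭.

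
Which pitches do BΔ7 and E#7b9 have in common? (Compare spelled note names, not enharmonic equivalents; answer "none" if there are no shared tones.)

D# F#

BΔ7 = B, D#, F#, A#.
E#7b9 = E#, G##, B#, D#, F#.
Shared: D#, F#.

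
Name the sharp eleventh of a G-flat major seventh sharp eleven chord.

Root of G-flat major seventh sharp eleven = G♭. The 11th is an augmented 11th: G♭ up an augmented 11th → C.

C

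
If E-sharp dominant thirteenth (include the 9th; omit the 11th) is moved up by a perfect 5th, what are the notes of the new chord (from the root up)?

E# up a perfect 5th → B#. New chord: B# dominant thirteenth.
- root: B#
- major 3rd: D##
- perfect 5th: F##
- minor 7th: A#
- major 9th: C##
- major 13th: G##

B# D## F## A# C## G##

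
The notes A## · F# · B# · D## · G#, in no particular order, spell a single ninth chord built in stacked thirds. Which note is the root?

Stacking in thirds gives G# – B# – D## – F# – A##, so G# is the root — G# dominant seventh sharp nine sharp five.

G#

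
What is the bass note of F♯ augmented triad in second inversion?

C##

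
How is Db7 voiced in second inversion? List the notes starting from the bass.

Ab, Cb, Db, F

In root position, Db7 is Db–F–Ab–Cb.
Second inversion puts the fifth (Ab) in the bass.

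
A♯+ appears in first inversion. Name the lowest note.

C𝄪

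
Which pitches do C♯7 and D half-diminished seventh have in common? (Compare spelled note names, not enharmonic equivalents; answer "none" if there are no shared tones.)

none

C♯7 = C♯, E♯, G♯, B.
D half-diminished seventh = D, F, A♭, C.
Shared: none.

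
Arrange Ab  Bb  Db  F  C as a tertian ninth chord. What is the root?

Bb

Arranged so that each adjacent pair is a third by letter name: Bb – Db – F – Ab – C.
The bottom of that stack, Bb, is the root (this is Bb minor ninth).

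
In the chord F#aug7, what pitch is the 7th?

E

Root of F#aug7 = F#. The 7th is a minor 7th: F# up a minor 7th → E.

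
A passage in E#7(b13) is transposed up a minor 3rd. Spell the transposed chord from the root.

A minor 3rd up from E♯ is G♯, so the new chord is G♯ dominant seventh flat thirteen.
root → G♯
3rd (major 3rd) → B♯
5th (perfect 5th) → D♯
7th (minor 7th) → F♯
13th (minor 13th) → E

G♯, B♯, D♯, F♯, E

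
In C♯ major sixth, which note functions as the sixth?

A#

Root of C♯ major sixth = C#. The 6th is a major 6th: C# up a major 6th → A#.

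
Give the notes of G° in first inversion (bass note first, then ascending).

B♭, D♭, G

In root position, G° is G–B♭–D♭.
First inversion puts the third (B♭) in the bass.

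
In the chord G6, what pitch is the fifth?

D

Root of G6 = G. The 5th is a perfect 5th: G up a perfect 5th → D.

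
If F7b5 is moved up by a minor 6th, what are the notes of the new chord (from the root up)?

Db, F, Abb, Cb

A minor 6th up from F is Db, so the new chord is Db dominant seventh flat five.
Root: Db
Major 3rd (3rd): F
Diminished 5th (5th): Abb
Minor 7th (7th): Cb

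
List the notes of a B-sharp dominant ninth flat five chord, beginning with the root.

B-sharp D-double-sharp F-sharp A-sharp C-double-sharp

B-sharp dominant ninth flat five: dominant ninth flat five on B-sharp.
root → B-sharp
3rd (major 3rd) → D-double-sharp
5th (diminished 5th) → F-sharp
7th (minor 7th) → A-sharp
9th (major 9th) → C-double-sharp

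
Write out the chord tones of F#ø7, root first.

Root F#, quality half-diminished seventh:
Root: F#
Minor 3rd (3rd): A
Diminished 5th (5th): C
Minor 7th (7th): E

F#, A, C, E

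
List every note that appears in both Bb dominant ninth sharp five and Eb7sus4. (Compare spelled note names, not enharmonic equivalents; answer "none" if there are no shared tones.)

Bb dominant ninth sharp five: Bb D F# Ab C
Eb7sus4: Eb Ab Bb Db
Common to both → Bb, Ab.

Bb – Ab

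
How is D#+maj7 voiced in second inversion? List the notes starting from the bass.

D#+maj7 = D♯–F𝄪–A𝄪–C𝄪; second inversion → fifth (A𝄪) lowest.

A𝄪 C𝄪 D♯ F𝄪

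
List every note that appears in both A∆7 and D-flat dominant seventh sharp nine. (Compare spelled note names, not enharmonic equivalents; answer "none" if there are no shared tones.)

E

A∆7 = A, C#, E, G#.
D-flat dominant seventh sharp nine = Db, F, Ab, Cb, E.
Shared: E.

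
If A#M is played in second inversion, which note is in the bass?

E#

A#M = A#–C##–E#. Second inversion → fifth in the bass = E#.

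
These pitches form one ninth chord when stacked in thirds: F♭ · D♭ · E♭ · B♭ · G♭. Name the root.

E♭

Arranged so that each adjacent pair is a third by letter name: E♭ – G♭ – B♭ – D♭ – F♭.
The bottom of that stack, E♭, is the root (this is E♭ minor seventh flat nine).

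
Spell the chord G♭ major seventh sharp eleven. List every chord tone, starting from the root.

G♭ major seventh sharp eleven is a major seventh sharp eleven built on Gb.
- root: Gb
- major 3rd: Bb
- perfect 5th: Db
- major 7th: F
- augmented 11th: C

Gb Bb Db F C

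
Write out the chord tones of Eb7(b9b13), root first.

Eb  G  Bb  Db  Fb  Cb

Root Eb, quality dominant seventh flat nine flat thirteen:
root → Eb
3rd (major 3rd) → G
5th (perfect 5th) → Bb
7th (minor 7th) → Db
9th (minor 9th) → Fb
13th (minor 13th) → Cb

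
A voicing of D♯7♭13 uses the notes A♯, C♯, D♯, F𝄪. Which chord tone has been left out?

D♯7♭13 = D♯, F𝄪, A♯, C♯, B. The voicing lacks the 13th (minor 13th), B.

B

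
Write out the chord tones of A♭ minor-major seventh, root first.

A-flat, C-flat, E-flat, G

A♭ minor-major seventh is a minor-major seventh built on A-flat.
Root: A-flat
Minor 3rd (3rd): C-flat
Perfect 5th (5th): E-flat
Major 7th (7th): G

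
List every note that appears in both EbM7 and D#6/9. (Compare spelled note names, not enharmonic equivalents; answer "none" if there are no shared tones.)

none

EbM7 = Eb, G, Bb, D.
D#6/9 = D#, F##, A#, B#, E#.
Shared: none.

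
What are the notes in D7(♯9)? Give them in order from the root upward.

D, F#, A, C, E#

D7(♯9) is a dominant seventh sharp nine built on D.
D — root
F# — major 3rd
A — perfect 5th
C — minor 7th
E# — augmented 9th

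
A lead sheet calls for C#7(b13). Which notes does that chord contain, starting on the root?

Root C#, quality dominant seventh flat thirteen:
C# — root
E# — major 3rd
G# — perfect 5th
B — minor 7th
A — minor 13th

C#, E#, G#, B, A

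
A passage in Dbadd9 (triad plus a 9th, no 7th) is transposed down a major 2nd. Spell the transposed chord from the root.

Cb Eb Gb Db

Db down a major 2nd → Cb. New chord: Cb added-ninth.
- root: Cb
- major 3rd: Eb
- perfect 5th: Gb
- major 9th: Db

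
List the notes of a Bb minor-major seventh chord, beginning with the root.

B-flat D-flat F A

Bb minor-major seventh: minor-major seventh on B-flat.
Root: B-flat
Minor 3rd (3rd): D-flat
Perfect 5th (5th): F
Major 7th (7th): A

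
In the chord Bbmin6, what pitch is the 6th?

G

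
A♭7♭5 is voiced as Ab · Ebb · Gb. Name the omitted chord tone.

The full A♭7♭5 chord is Ab, C, Ebb, Gb.
Comparing with the voicing, the major 3rd (3rd) — C — is absent.

C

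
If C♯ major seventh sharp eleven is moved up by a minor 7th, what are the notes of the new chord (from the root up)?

Transposed root: C# → B (minor 7th up). So we spell B major seventh sharp eleven:
B — root
D# — major 3rd
F# — perfect 5th
A# — major 7th
E# — augmented 11th

B, D#, F#, A#, E#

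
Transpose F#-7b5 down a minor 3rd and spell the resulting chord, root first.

D# F# A C#

A minor 3rd down from F# is D#, so the new chord is D# half-diminished seventh.
root → D#
3rd (minor 3rd) → F#
5th (diminished 5th) → A
7th (minor 7th) → C#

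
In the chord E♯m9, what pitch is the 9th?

F##

Root of E♯m9 = E#. The 9th is a major 9th: E# up a major 9th → F##.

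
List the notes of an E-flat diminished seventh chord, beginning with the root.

Root Eb, quality diminished seventh:
root → Eb
3rd (minor 3rd) → Gb
5th (diminished 5th) → Bbb
7th (diminished 7th) → Dbb

Eb Gb Bbb Dbb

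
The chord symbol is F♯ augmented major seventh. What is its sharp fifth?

C-double-sharp

Root of F♯ augmented major seventh = F-sharp. The 5th is an augmented 5th: F-sharp up an augmented 5th → C-double-sharp.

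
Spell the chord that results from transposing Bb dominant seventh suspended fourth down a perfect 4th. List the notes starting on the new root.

A perfect 4th down from B-flat is F, so the new chord is F dominant seventh suspended fourth.
- root: F
- perfect 4th: B-flat
- perfect 5th: C
- minor 7th: E-flat

F  B-flat  C  E-flat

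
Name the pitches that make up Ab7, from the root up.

Root Ab, quality dominant seventh:
- root: Ab
- major 3rd: C
- perfect 5th: Eb
- minor 7th: Gb

Ab, C, Eb, Gb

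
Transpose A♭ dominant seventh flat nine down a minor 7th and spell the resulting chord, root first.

Bb, D, F, Ab, Cb

A minor 7th down from Ab is Bb, so the new chord is Bb dominant seventh flat nine.
- root: Bb
- major 3rd: D
- perfect 5th: F
- minor 7th: Ab
- minor 9th: Cb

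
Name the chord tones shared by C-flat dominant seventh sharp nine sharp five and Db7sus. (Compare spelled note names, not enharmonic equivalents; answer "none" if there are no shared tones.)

C-flat dominant seventh sharp nine sharp five = C♭, E♭, G, B𝄫, D.
Db7sus = D♭, G♭, A♭, C♭.
Shared: C♭.

C♭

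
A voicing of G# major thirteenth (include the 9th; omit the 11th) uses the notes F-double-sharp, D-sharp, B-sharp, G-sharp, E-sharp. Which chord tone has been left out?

A-sharp

The full G# major thirteenth chord is G-sharp, B-sharp, D-sharp, F-double-sharp, A-sharp, E-sharp.
Comparing with the voicing, the major 9th (9th) — A-sharp — is absent.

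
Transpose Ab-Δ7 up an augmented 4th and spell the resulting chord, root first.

Transposed root: Ab → D (augmented 4th up). So we spell D minor-major seventh:
Root: D
Minor 3rd (3rd): F
Perfect 5th (5th): A
Major 7th (7th): C#

D, F, A, C#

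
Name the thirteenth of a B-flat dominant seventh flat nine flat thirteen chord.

B-flat dominant seventh flat nine flat thirteen is built on B-flat; its 13th is a minor 13th above the root.
A sixth above B uses the letter G, and the minor 13th above B-flat is G-flat.

G-flat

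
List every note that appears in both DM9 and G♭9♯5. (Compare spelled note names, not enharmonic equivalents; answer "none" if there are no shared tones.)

D

DM9 = D, F#, A, C#, E.
G♭9♯5 = Gb, Bb, D, Fb, Ab.
Shared: D.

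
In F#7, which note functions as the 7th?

F#7 is built on F♯; its 7th is a minor 7th above the root.
A seventh above F uses the letter E, and the minor 7th above F♯ is E.

E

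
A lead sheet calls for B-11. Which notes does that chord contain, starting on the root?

B-11: minor eleventh on B.
B — root
D — minor 3rd
F♯ — perfect 5th
A — minor 7th
C♯ — major 9th
E — perfect 11th

B, D, F♯, A, C♯, E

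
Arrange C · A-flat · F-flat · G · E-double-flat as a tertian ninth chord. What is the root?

Stacking in thirds gives F-flat – A-flat – C – E-double-flat – G, so F-flat is the root — F-flat dominant seventh sharp nine sharp five.

F-flat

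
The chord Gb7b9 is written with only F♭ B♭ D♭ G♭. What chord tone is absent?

A𝄫

Gb7b9 = G♭, B♭, D♭, F♭, A𝄫. The voicing lacks the 9th (minor 9th), A𝄫.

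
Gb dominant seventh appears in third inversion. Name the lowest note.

F-flat

Gb dominant seventh in root position is G-flat–B-flat–D-flat–F-flat.
Third inversion places the seventh in the bass, which is F-flat.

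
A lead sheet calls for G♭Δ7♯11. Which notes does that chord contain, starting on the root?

G♭, B♭, D♭, F, C

G♭Δ7♯11 is a major seventh sharp eleven built on G♭.
- root: G♭
- major 3rd: B♭
- perfect 5th: D♭
- major 7th: F
- augmented 11th: C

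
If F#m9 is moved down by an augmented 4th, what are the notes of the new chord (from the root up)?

C  E♭  G  B♭  D

An augmented 4th down from F♯ is C, so the new chord is C minor ninth.
- root: C
- minor 3rd: E♭
- perfect 5th: G
- minor 7th: B♭
- major 9th: D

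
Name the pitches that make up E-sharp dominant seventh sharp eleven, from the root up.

E# G## B# D# A##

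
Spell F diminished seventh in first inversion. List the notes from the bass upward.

F diminished seventh = F–A-flat–C-flat–E-double-flat; first inversion → third (A-flat) lowest.

A-flat, C-flat, E-double-flat, F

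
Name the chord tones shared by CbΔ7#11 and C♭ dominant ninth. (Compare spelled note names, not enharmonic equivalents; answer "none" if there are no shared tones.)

Cb Eb Gb

CbΔ7#11 = Cb, Eb, Gb, Bb, F.
C♭ dominant ninth = Cb, Eb, Gb, Bbb, Db.
Shared: Cb, Eb, Gb.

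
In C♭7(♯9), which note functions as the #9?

D

C♭7(♯9) is built on C♭; its 9th is an augmented 9th above the root.
A second above C uses the letter D, and the augmented 9th above C♭ is D.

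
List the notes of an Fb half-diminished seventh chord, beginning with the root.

Fb Abb Cbb Ebb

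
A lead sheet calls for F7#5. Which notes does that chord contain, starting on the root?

Root F, quality augmented seventh:
- root: F
- major 3rd: A
- augmented 5th: C#
- minor 7th: Eb

F – A – C# – Eb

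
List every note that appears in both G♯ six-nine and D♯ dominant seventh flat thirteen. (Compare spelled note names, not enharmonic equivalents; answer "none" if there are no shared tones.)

G♯ six-nine: G-sharp B-sharp D-sharp E-sharp A-sharp
D♯ dominant seventh flat thirteen: D-sharp F-double-sharp A-sharp C-sharp B
Common to both → D-sharp, A-sharp.

D-sharp, A-sharp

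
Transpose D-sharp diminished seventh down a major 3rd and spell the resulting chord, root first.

Transposed root: D# → B (major 3rd down). So we spell B diminished seventh:
Root: B
Minor 3rd (3rd): D
Diminished 5th (5th): F
Diminished 7th (7th): Ab

B D F Ab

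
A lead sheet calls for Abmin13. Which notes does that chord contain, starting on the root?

Ab Cb Eb Gb Bb Db F

Abmin13 is a minor thirteenth built on Ab.
Ab — root
Cb — minor 3rd
Eb — perfect 5th
Gb — minor 7th
Bb — major 9th
Db — perfect 11th
F — major 13th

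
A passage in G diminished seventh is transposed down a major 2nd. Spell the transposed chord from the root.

G down a major 2nd → F. New chord: F diminished seventh.
- root: F
- minor 3rd: A-flat
- diminished 5th: C-flat
- diminished 7th: E-double-flat

F A-flat C-flat E-double-flat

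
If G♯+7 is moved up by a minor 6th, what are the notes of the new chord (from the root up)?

A minor 6th up from G# is E, so the new chord is E augmented seventh.
- root: E
- major 3rd: G#
- augmented 5th: B#
- minor 7th: D

E  G#  B#  D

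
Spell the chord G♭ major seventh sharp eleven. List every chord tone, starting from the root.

Gb Bb Db F C

G♭ major seventh sharp eleven: major seventh sharp eleven on Gb.
Gb — root
Bb — major 3rd
Db — perfect 5th
F — major 7th
C — augmented 11th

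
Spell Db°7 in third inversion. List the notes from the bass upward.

In root position, Db°7 is Db–Fb–Abb–Cbb.
Third inversion puts the seventh (Cbb) in the bass.

Cbb, Db, Fb, Abb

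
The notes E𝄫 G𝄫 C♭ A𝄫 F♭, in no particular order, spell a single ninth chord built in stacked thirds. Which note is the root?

F♭

Stacking in thirds gives F♭ – A𝄫 – C♭ – E𝄫 – G𝄫, so F♭ is the root — F♭ minor seventh flat nine.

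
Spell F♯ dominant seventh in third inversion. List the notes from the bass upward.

E F# A# C#

In root position, F♯ dominant seventh is F#–A#–C#–E.
Third inversion puts the seventh (E) in the bass.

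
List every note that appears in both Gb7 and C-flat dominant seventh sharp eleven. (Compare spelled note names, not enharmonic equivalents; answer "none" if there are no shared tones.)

Gb

Gb7 = Gb, Bb, Db, Fb.
C-flat dominant seventh sharp eleven = Cb, Eb, Gb, Bbb, F.
Shared: Gb.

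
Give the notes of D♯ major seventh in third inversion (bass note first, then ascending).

D♯ major seventh = D#–F##–A#–C##; third inversion → seventh (C##) lowest.

C## D# F## A#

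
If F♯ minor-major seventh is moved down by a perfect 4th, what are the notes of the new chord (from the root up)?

C-sharp  E  G-sharp  B-sharp

Transposed root: F-sharp → C-sharp (perfect 4th down). So we spell C-sharp minor-major seventh:
Root: C-sharp
Minor 3rd (3rd): E
Perfect 5th (5th): G-sharp
Major 7th (7th): B-sharp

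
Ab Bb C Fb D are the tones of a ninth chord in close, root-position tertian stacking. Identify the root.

Arranged so that each adjacent pair is a third by letter name: Bb – D – Fb – Ab – C.
The bottom of that stack, Bb, is the root (this is Bb dominant ninth flat five).

Bb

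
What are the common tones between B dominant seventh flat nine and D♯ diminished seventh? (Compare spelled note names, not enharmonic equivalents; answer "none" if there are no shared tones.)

D-sharp – F-sharp – A – C

B dominant seventh flat nine = B, D-sharp, F-sharp, A, C.
D♯ diminished seventh = D-sharp, F-sharp, A, C.
Shared: D-sharp, F-sharp, A, C.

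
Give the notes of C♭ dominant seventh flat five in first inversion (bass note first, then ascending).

In root position, C♭ dominant seventh flat five is C-flat–E-flat–G-double-flat–B-double-flat.
First inversion puts the third (E-flat) in the bass.

E-flat, G-double-flat, B-double-flat, C-flat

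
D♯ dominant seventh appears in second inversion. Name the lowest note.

A-sharp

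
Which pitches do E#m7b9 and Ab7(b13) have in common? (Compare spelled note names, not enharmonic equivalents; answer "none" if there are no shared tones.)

none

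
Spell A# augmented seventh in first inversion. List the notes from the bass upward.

In root position, A# augmented seventh is A-sharp–C-double-sharp–E-double-sharp–G-sharp.
First inversion puts the third (C-double-sharp) in the bass.

C-double-sharp  E-double-sharp  G-sharp  A-sharp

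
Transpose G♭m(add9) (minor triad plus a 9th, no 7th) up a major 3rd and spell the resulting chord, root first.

Bb, Db, F, C

A major 3rd up from Gb is Bb, so the new chord is Bb minor added-ninth.
- root: Bb
- minor 3rd: Db
- perfect 5th: F
- major 9th: C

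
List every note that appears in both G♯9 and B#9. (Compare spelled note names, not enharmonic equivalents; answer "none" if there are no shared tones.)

B# – A#

G♯9: G# B# D# F# A#
B#9: B# D## F## A# C##
Common to both → B#, A#.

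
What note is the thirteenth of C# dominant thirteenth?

A#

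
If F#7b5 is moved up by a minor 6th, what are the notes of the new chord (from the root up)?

F# up a minor 6th → D. New chord: D dominant seventh flat five.
Root: D
Major 3rd (3rd): F#
Diminished 5th (5th): Ab
Minor 7th (7th): C

D  F#  Ab  C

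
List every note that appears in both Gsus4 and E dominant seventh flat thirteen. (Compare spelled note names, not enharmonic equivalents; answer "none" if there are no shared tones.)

Gsus4: G C D
E dominant seventh flat thirteen: E G♯ B D C
Common to both → C, D.

C, D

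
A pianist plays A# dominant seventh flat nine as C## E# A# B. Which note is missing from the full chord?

G#

A# dominant seventh flat nine = A#, C##, E#, G#, B. The voicing lacks the 7th (minor 7th), G#.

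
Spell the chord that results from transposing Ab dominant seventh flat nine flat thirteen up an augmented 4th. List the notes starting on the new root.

D, F-sharp, A, C, E-flat, B-flat

A-flat up an augmented 4th → D. New chord: D dominant seventh flat nine flat thirteen.
root → D
3rd (major 3rd) → F-sharp
5th (perfect 5th) → A
7th (minor 7th) → C
9th (minor 9th) → E-flat
13th (minor 13th) → B-flat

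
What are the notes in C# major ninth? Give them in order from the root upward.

C#, E#, G#, B#, D#

C# major ninth is a major ninth built on C#.
- root: C#
- major 3rd: E#
- perfect 5th: G#
- major 7th: B#
- major 9th: D#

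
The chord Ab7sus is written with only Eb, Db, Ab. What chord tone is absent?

Ab7sus = Ab, Db, Eb, Gb. The voicing lacks the 7th (minor 7th), Gb.

Gb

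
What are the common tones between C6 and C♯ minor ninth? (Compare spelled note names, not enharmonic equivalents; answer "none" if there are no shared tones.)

C6: C E G A
C♯ minor ninth: C# E G# B D#
Common to both → E.

E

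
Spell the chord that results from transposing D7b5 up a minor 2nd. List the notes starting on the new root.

E♭ – G – B𝄫 – D♭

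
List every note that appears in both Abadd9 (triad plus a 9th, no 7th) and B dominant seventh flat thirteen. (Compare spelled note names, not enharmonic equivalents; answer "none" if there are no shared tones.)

Abadd9: A♭ C E♭ B♭
B dominant seventh flat thirteen: B D♯ F♯ A G
Common to both → none.

none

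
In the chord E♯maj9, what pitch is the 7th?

E♯maj9 is built on E#; its 7th is a major 7th above the root.
A seventh above E uses the letter D, and the major 7th above E# is D##.

D##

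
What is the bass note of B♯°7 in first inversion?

D#

B♯°7 in root position is B#–D#–F#–A.
First inversion places the third in the bass, which is D#.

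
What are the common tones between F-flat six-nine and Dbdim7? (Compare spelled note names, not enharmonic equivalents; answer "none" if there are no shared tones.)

F-flat six-nine: Fb Ab Cb Db Gb
Dbdim7: Db Fb Abb Cbb
Common to both → Fb, Db.

Fb  Db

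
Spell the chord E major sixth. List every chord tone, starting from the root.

E G-sharp B C-sharp

E major sixth: major sixth on E.
root → E
3rd (major 3rd) → G-sharp
5th (perfect 5th) → B
6th (major 6th) → C-sharp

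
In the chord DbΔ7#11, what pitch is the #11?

DbΔ7#11 is built on Db; its 11th is an augmented 11th above the root.
A fourth above D uses the letter G, and the augmented 11th above Db is G.

G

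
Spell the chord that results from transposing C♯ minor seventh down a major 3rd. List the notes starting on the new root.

C-sharp down a major 3rd → A. New chord: A minor seventh.
Root: A
Minor 3rd (3rd): C
Perfect 5th (5th): E
Minor 7th (7th): G

A, C, E, G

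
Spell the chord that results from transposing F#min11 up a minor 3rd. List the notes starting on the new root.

F# up a minor 3rd → A. New chord: A minor eleventh.
Root: A
Minor 3rd (3rd): C
Perfect 5th (5th): E
Minor 7th (7th): G
Major 9th (9th): B
Perfect 11th (11th): D

A, C, E, G, B, D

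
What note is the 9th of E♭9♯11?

F

E♭9♯11 is built on Eb; its 9th is a major 9th above the root.
A second above E uses the letter F, and the major 9th above Eb is F.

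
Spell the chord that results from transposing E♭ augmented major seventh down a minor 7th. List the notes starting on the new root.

F – A – C# – E

Transposed root: Eb → F (minor 7th down). So we spell F augmented major seventh:
root → F
3rd (major 3rd) → A
5th (augmented 5th) → C#
7th (major 7th) → E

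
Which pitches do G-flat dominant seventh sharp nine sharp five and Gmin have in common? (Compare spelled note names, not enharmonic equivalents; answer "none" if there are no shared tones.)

G-flat dominant seventh sharp nine sharp five = Gb, Bb, D, Fb, A.
Gmin = G, Bb, D.
Shared: Bb, D.

Bb  D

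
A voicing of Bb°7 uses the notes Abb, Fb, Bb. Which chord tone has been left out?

Db

The full Bb°7 chord is Bb, Db, Fb, Abb.
Comparing with the voicing, the minor 3rd (3rd) — Db — is absent.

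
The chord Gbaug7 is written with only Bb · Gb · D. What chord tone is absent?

Gbaug7 = Gb, Bb, D, Fb. The voicing lacks the 7th (minor 7th), Fb.

Fb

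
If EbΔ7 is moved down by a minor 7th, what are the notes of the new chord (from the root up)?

Eb down a minor 7th → F. New chord: F major seventh.
- root: F
- major 3rd: A
- perfect 5th: C
- major 7th: E

F  A  C  E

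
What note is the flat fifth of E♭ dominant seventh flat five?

Bbb

Root of E♭ dominant seventh flat five = Eb. The 5th is a diminished 5th: Eb up a diminished 5th → Bbb.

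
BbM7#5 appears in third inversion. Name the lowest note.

BbM7#5 in root position is Bb–D–F#–A.
Third inversion places the seventh in the bass, which is A.

A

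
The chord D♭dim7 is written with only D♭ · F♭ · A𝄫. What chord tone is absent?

C𝄫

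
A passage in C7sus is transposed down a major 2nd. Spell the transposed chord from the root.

Bb Eb F Ab

A major 2nd down from C is Bb, so the new chord is Bb dominant seventh suspended fourth.
Bb — root
Eb — perfect 4th
F — perfect 5th
Ab — minor 7th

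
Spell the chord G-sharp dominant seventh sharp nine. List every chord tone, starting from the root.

G-sharp dominant seventh sharp nine: dominant seventh sharp nine on G-sharp.
G-sharp — root
B-sharp — major 3rd
D-sharp — perfect 5th
F-sharp — minor 7th
A-double-sharp — augmented 9th

G-sharp, B-sharp, D-sharp, F-sharp, A-double-sharp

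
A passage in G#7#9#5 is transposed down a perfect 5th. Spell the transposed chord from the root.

C# E# G## B D##

A perfect 5th down from G# is C#, so the new chord is C# dominant seventh sharp nine sharp five.
Root: C#
Major 3rd (3rd): E#
Augmented 5th (5th): G##
Minor 7th (7th): B
Augmented 9th (9th): D##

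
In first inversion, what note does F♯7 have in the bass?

A#

F♯7 = F#–A#–C#–E. First inversion → third in the bass = A#.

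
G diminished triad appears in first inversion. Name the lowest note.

B-flat

G diminished triad in root position is G–B-flat–D-flat.
First inversion places the third in the bass, which is B-flat.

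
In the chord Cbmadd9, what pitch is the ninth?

Db

Root of Cbmadd9 = Cb. The 9th is a major 9th: Cb up a major 9th → Db.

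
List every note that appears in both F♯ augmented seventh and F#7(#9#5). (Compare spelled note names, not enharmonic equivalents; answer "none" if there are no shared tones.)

F# A# C## E

F♯ augmented seventh: F# A# C## E
F#7(#9#5): F# A# C## E G##
Common to both → F#, A#, C##, E.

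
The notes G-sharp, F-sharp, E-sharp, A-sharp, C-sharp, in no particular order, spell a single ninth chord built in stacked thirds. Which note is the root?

F-sharp

Stacking in thirds gives F-sharp – A-sharp – C-sharp – E-sharp – G-sharp, so F-sharp is the root — F-sharp major ninth.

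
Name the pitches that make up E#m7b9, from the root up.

E♯ – G♯ – B♯ – D♯ – F♯

Root E♯, quality minor seventh flat nine:
Root: E♯
Minor 3rd (3rd): G♯
Perfect 5th (5th): B♯
Minor 7th (7th): D♯
Minor 9th (9th): F♯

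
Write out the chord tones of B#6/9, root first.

B♯  D𝄪  F𝄪  G𝄪  C𝄪

B#6/9: six-nine on B♯.
B♯ — root
D𝄪 — major 3rd
F𝄪 — perfect 5th
G𝄪 — major 6th
C𝄪 — major 9th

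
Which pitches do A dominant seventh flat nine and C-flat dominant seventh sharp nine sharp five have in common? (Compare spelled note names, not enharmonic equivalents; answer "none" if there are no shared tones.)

G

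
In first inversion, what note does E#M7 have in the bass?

G##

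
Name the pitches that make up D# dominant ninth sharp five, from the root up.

D-sharp  F-double-sharp  A-double-sharp  C-sharp  E-sharp

D# dominant ninth sharp five is a dominant ninth sharp five built on D-sharp.
- root: D-sharp
- major 3rd: F-double-sharp
- augmented 5th: A-double-sharp
- minor 7th: C-sharp
- major 9th: E-sharp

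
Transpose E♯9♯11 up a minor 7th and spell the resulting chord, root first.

E# up a minor 7th → D#. New chord: D# dominant ninth sharp eleven.
D# — root
F## — major 3rd
A# — perfect 5th
C# — minor 7th
E# — major 9th
G## — augmented 11th

D#, F##, A#, C#, E#, G##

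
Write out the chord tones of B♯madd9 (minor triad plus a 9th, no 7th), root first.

Root B#, quality minor added-ninth:
root → B#
3rd (minor 3rd) → D#
5th (perfect 5th) → F##
9th (major 9th) → C##

B#, D#, F##, C##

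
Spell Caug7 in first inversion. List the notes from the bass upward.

In root position, Caug7 is C–E–G#–Bb.
First inversion puts the third (E) in the bass.

E, G#, Bb, C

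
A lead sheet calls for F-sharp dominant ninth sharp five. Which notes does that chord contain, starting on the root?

Root F#, quality dominant ninth sharp five:
- root: F#
- major 3rd: A#
- augmented 5th: C##
- minor 7th: E
- major 9th: G#

F# – A# – C## – E – G#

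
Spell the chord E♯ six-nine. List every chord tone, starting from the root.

E# G## B# C## F##

E♯ six-nine: six-nine on E#.
E# — root
G## — major 3rd
B# — perfect 5th
C## — major 6th
F## — major 9th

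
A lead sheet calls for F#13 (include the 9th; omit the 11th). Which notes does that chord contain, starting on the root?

F♯ A♯ C♯ E G♯ D♯

Root F♯, quality dominant thirteenth:
- root: F♯
- major 3rd: A♯
- perfect 5th: C♯
- minor 7th: E
- major 9th: G♯
- major 13th: D♯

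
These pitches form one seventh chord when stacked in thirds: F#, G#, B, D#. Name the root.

Stacking in thirds gives G# – B – D# – F#, so G# is the root — G# minor seventh.

G#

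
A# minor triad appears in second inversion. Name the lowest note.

E-sharp

A# minor triad = A-sharp–C-sharp–E-sharp. Second inversion → fifth in the bass = E-sharp.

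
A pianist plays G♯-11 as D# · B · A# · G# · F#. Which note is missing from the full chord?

G♯-11 = G#, B, D#, F#, A#, C#. The voicing lacks the 11th (perfect 11th), C#.

C#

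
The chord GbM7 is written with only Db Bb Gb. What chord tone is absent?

The full GbM7 chord is Gb, Bb, Db, F.
Comparing with the voicing, the major 7th (7th) — F — is absent.

F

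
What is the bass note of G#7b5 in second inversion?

D

G#7b5 in root position is G#–B#–D–F#.
Second inversion places the fifth in the bass, which is D.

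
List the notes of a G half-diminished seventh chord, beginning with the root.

Root G, quality half-diminished seventh:
- root: G
- minor 3rd: B♭
- diminished 5th: D♭
- minor 7th: F

G – B♭ – D♭ – F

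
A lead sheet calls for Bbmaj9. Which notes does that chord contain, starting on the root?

Bb – D – F – A – C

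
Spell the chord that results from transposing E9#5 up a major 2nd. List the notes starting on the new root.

F#, A#, C##, E, G#

Transposed root: E → F# (major 2nd up). So we spell F# dominant ninth sharp five:
Root: F#
Major 3rd (3rd): A#
Augmented 5th (5th): C##
Minor 7th (7th): E
Major 9th (9th): G#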